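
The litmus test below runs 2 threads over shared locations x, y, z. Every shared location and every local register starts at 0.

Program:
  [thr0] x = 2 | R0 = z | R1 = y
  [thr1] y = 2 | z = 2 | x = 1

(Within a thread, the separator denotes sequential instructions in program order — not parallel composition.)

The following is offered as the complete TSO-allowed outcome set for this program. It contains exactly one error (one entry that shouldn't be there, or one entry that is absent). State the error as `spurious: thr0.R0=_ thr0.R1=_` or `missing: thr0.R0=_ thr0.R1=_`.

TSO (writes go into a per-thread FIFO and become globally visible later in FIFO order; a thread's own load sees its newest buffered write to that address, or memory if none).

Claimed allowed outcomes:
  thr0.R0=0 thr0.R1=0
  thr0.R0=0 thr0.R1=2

missing: thr0.R0=2 thr0.R1=2

outcome vector order: (thr0.R0,thr0.R1)
[TSO] allowed = {<0 0> <0 2> <2 2>}
TSO∖claimed = {<2 2>}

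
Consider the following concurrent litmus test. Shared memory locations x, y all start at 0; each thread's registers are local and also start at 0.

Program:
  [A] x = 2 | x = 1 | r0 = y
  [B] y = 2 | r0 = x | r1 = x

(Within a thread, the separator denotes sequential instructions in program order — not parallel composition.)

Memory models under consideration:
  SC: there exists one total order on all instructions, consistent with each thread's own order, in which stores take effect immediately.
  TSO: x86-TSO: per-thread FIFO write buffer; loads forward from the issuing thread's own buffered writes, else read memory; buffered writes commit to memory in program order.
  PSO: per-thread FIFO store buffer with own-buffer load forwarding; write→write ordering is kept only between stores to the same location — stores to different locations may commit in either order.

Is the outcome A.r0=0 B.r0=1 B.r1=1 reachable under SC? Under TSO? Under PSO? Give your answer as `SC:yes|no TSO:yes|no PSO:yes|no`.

outcome vector order: (A.r0,B.r0,B.r1)
SC: 7 outcomes — {011; 200; 201; 202; 211; 221; 222}
TSO: 12 outcomes — {000; 001; 002; 011; 021; 022; 200; 201; 202; 211; 221; 222}
PSO: 12 outcomes — {000; 001; 002; 011; 021; 022; 200; 201; 202; 211; 221; 222}
target 011 ∈ {SC,TSO,PSO}

SC:yes TSO:yes PSO:yes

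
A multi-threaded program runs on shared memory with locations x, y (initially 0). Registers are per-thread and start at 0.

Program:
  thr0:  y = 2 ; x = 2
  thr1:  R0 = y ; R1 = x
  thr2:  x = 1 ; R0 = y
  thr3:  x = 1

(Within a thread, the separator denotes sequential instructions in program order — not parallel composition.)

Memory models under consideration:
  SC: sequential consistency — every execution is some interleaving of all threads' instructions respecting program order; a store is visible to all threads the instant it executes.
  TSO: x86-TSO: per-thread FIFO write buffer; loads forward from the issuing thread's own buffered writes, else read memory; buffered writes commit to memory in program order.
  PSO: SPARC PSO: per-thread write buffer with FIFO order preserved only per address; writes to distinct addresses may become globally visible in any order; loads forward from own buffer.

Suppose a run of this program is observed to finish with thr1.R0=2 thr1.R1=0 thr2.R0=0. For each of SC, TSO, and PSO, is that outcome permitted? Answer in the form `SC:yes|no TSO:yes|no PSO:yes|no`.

SC:no TSO:yes PSO:yes

outcome vector order: (thr1.R0,thr1.R1,thr2.R0)
under SC → 000, 002, 010, 012, 020, 022, 202, 210, 212, 220, 222
under TSO → 000, 002, 010, 012, 020, 022, 200, 202, 210, 212, 220, 222
under PSO → 000, 002, 010, 012, 020, 022, 200, 202, 210, 212, 220, 222
target 200 ∈ {TSO,PSO}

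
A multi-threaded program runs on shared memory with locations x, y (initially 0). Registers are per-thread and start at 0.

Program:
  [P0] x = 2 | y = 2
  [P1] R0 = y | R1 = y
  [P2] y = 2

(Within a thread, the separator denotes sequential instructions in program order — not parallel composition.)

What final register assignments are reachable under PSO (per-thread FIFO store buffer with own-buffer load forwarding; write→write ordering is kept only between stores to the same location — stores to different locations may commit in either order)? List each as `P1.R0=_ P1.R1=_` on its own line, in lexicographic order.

P1.R0=0 P1.R1=0
P1.R0=0 P1.R1=2
P1.R0=2 P1.R1=2

outcome vector order: (P1.R0,P1.R1)
|PSO outcomes| = 3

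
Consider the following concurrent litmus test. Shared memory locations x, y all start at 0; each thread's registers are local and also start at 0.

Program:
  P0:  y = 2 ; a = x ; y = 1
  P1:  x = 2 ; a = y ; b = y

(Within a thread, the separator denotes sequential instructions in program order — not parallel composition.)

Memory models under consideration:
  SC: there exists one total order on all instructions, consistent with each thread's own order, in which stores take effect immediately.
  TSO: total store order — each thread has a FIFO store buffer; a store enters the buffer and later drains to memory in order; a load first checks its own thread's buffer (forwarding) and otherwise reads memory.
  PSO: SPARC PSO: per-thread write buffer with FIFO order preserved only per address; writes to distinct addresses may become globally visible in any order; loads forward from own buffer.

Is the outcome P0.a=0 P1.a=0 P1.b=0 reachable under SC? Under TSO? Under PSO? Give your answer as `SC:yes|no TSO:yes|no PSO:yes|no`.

outcome vector order: (P0.a,P1.a,P1.b)
SC (9): 011; 021; 022; 200; 201; 202; 211; 221; 222
TSO (12): 000; 001; 002; 011; 021; 022; 200; 201; 202; 211; 221; 222
PSO (12): 000; 001; 002; 011; 021; 022; 200; 201; 202; 211; 221; 222
target 000 ∈ {TSO,PSO}

SC:no TSO:yes PSO:yes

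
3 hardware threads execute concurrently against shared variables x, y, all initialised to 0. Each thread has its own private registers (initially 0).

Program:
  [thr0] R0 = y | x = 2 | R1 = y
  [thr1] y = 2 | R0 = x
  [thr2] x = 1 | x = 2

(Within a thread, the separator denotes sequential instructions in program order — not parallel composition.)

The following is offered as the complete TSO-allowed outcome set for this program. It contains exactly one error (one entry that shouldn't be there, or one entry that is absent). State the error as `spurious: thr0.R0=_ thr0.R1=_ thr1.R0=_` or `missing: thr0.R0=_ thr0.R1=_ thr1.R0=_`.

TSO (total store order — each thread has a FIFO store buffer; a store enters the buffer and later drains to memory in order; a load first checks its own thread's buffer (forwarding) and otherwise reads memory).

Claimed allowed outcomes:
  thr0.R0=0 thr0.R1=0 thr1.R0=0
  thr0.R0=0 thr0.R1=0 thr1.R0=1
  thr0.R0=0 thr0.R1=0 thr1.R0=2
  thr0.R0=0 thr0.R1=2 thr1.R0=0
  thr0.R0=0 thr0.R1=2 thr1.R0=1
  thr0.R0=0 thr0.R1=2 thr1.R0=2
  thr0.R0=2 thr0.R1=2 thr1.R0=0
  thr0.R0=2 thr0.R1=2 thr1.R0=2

outcome vector order: (thr0.R0,thr0.R1,thr1.R0)
TSO (9): 000 001 002 020 021 022 220 221 222
TSO∖claimed = {221}

missing: thr0.R0=2 thr0.R1=2 thr1.R0=1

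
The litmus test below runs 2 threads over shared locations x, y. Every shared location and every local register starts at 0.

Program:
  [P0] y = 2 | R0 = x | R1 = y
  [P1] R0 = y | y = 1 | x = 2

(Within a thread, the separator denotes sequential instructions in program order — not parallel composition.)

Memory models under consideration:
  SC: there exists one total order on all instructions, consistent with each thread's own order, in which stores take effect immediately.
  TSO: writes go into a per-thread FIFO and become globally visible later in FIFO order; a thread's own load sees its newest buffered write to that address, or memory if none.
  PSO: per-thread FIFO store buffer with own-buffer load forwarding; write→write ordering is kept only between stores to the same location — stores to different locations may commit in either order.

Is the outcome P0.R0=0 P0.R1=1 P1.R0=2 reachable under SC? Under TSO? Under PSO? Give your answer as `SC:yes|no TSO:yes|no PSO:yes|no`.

SC:yes TSO:yes PSO:yes

outcome vector order: (P0.R0,P0.R1,P1.R0)
under SC → <0 1 0> <0 1 2> <0 2 0> <0 2 2> <2 1 0> <2 1 2> <2 2 0>
under TSO → <0 1 0> <0 1 2> <0 2 0> <0 2 2> <2 1 0> <2 1 2> <2 2 0>
under PSO → <0 1 0> <0 1 2> <0 2 0> <0 2 2> <2 1 0> <2 1 2> <2 2 0> <2 2 2>
target <0 1 2> ∈ {SC,TSO,PSO}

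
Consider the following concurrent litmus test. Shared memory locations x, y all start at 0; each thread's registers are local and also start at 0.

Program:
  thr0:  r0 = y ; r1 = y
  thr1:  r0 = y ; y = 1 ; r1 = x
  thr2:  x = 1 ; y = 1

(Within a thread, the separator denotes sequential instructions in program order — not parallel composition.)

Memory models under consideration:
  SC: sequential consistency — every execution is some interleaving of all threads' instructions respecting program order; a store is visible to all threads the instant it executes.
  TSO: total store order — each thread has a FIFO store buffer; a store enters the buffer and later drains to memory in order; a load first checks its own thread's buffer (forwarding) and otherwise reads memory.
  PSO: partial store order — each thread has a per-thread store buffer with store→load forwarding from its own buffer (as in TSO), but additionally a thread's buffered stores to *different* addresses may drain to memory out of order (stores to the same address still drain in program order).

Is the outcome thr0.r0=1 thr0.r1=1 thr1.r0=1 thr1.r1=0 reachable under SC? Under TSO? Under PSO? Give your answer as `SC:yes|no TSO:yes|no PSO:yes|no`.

outcome vector order: (thr0.r0,thr0.r1,thr1.r0,thr1.r1)
SC (9): 0000; 0001; 0011; 0100; 0101; 0111; 1100; 1101; 1111
TSO (9): 0000; 0001; 0011; 0100; 0101; 0111; 1100; 1101; 1111
PSO (12): 0000; 0001; 0010; 0011; 0100; 0101; 0110; 0111; 1100; 1101; 1110; 1111
target 1110 ∈ {PSO}

SC:no TSO:no PSO:yes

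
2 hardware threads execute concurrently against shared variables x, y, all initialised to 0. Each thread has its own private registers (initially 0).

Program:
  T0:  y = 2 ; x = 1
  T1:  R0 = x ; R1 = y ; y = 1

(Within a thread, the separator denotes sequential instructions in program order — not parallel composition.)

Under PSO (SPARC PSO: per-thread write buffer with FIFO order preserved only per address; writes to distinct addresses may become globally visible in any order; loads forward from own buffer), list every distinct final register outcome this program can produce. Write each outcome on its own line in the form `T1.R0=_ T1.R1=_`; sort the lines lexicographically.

outcome vector order: (T1.R0,T1.R1)
|PSO outcomes| = 4

T1.R0=0 T1.R1=0
T1.R0=0 T1.R1=2
T1.R0=1 T1.R1=0
T1.R0=1 T1.R1=2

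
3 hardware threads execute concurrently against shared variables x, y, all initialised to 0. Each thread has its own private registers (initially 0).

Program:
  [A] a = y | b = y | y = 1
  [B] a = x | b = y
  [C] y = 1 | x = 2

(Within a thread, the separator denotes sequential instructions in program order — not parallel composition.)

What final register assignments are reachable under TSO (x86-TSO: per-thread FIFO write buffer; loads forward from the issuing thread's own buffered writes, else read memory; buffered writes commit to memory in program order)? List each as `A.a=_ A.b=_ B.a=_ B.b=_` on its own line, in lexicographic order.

outcome vector order: (A.a,A.b,B.a,B.b)
|TSO outcomes| = 9

A.a=0 A.b=0 B.a=0 B.b=0
A.a=0 A.b=0 B.a=0 B.b=1
A.a=0 A.b=0 B.a=2 B.b=1
A.a=0 A.b=1 B.a=0 B.b=0
A.a=0 A.b=1 B.a=0 B.b=1
A.a=0 A.b=1 B.a=2 B.b=1
A.a=1 A.b=1 B.a=0 B.b=0
A.a=1 A.b=1 B.a=0 B.b=1
A.a=1 A.b=1 B.a=2 B.b=1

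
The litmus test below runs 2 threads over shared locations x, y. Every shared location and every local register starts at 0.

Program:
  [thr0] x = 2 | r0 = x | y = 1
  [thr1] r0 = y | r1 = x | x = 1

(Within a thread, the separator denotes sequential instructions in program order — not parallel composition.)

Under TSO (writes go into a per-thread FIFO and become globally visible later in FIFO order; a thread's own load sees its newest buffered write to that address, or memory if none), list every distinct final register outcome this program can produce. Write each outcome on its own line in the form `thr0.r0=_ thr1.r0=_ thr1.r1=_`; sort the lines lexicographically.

thr0.r0=1 thr1.r0=0 thr1.r1=0
thr0.r0=1 thr1.r0=0 thr1.r1=2
thr0.r0=2 thr1.r0=0 thr1.r1=0
thr0.r0=2 thr1.r0=0 thr1.r1=2
thr0.r0=2 thr1.r0=1 thr1.r1=2

outcome vector order: (thr0.r0,thr1.r0,thr1.r1)
|TSO outcomes| = 5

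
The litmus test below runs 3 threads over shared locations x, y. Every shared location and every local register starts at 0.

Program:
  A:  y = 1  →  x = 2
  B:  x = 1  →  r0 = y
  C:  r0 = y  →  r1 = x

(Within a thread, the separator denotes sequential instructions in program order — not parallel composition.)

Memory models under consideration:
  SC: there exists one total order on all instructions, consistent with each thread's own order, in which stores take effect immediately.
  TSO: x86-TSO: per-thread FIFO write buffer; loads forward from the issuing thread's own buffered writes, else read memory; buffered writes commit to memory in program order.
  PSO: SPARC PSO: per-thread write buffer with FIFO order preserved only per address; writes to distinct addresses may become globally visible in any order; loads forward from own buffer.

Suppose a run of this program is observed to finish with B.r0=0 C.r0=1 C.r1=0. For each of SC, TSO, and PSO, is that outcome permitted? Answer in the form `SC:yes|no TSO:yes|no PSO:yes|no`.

SC:no TSO:yes PSO:yes

outcome vector order: (B.r0,C.r0,C.r1)
SC (11): 0/0/0, 0/0/1, 0/0/2, 0/1/1, 0/1/2, 1/0/0, 1/0/1, 1/0/2, 1/1/0, 1/1/1, 1/1/2
TSO (12): 0/0/0, 0/0/1, 0/0/2, 0/1/0, 0/1/1, 0/1/2, 1/0/0, 1/0/1, 1/0/2, 1/1/0, 1/1/1, 1/1/2
PSO (12): 0/0/0, 0/0/1, 0/0/2, 0/1/0, 0/1/1, 0/1/2, 1/0/0, 1/0/1, 1/0/2, 1/1/0, 1/1/1, 1/1/2
target 0/1/0 ∈ {TSO,PSO}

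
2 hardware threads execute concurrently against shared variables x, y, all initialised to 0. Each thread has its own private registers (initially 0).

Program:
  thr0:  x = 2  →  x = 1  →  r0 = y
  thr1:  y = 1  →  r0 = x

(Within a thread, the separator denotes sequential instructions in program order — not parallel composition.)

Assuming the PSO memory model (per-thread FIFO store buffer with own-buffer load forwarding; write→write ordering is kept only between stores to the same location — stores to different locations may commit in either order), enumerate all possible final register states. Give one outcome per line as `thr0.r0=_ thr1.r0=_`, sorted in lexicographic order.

outcome vector order: (thr0.r0,thr1.r0)
|PSO outcomes| = 6

thr0.r0=0 thr1.r0=0
thr0.r0=0 thr1.r0=1
thr0.r0=0 thr1.r0=2
thr0.r0=1 thr1.r0=0
thr0.r0=1 thr1.r0=1
thr0.r0=1 thr1.r0=2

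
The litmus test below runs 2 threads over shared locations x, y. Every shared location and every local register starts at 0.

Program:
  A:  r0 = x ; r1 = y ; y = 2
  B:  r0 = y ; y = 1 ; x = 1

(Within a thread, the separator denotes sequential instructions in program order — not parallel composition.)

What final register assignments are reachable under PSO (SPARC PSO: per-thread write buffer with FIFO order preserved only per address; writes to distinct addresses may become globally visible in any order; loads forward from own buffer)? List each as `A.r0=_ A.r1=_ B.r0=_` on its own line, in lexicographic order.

A.r0=0 A.r1=0 B.r0=0
A.r0=0 A.r1=0 B.r0=2
A.r0=0 A.r1=1 B.r0=0
A.r0=1 A.r1=0 B.r0=0
A.r0=1 A.r1=1 B.r0=0

outcome vector order: (A.r0,A.r1,B.r0)
|PSO outcomes| = 5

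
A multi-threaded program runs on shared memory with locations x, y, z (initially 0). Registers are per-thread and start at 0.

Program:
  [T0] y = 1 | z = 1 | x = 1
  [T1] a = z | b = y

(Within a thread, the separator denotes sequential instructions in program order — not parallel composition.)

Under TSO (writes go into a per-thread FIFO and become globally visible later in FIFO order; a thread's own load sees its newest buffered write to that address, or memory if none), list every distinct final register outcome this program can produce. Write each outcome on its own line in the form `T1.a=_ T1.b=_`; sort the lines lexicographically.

outcome vector order: (T1.a,T1.b)
|TSO outcomes| = 3

T1.a=0 T1.b=0
T1.a=0 T1.b=1
T1.a=1 T1.b=1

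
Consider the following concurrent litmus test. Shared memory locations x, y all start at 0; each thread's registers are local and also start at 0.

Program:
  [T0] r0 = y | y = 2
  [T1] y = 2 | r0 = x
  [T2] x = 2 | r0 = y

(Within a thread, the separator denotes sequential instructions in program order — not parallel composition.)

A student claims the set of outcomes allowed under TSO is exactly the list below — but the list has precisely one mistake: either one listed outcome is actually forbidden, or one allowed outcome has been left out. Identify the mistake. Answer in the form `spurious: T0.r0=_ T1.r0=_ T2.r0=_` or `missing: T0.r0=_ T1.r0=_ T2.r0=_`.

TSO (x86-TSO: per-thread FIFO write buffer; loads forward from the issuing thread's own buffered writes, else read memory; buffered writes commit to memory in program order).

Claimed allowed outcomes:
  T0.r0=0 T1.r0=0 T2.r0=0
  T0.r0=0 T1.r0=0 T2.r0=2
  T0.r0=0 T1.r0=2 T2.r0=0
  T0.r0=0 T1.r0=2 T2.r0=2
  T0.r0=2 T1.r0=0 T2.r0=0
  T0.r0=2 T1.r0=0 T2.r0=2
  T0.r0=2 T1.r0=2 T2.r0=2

missing: T0.r0=2 T1.r0=2 T2.r0=0

outcome vector order: (T0.r0,T1.r0,T2.r0)
under TSO → (0,0,0); (0,0,2); (0,2,0); (0,2,2); (2,0,0); (2,0,2); (2,2,0); (2,2,2)
TSO∖claimed = {(2,2,0)}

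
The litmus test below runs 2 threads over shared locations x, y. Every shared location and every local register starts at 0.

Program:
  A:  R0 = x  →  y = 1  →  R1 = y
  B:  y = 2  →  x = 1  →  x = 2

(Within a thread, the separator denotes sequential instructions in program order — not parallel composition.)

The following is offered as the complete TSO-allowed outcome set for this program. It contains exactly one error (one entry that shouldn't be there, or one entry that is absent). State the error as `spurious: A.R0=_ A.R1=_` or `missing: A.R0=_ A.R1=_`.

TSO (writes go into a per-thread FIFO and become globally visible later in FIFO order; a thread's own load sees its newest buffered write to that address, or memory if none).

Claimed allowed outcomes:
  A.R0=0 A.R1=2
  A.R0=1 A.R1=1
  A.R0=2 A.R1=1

missing: A.R0=0 A.R1=1

outcome vector order: (A.R0,A.R1)
TSO (4): 0/1; 0/2; 1/1; 2/1
TSO∖claimed = {0/1}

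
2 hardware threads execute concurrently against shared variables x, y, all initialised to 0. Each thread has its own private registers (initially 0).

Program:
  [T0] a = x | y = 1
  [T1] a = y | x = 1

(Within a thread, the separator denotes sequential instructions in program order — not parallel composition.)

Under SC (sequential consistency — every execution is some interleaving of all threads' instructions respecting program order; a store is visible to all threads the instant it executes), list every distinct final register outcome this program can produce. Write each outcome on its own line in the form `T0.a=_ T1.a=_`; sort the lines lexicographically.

T0.a=0 T1.a=0
T0.a=0 T1.a=1
T0.a=1 T1.a=0

outcome vector order: (T0.a,T1.a)
|SC outcomes| = 3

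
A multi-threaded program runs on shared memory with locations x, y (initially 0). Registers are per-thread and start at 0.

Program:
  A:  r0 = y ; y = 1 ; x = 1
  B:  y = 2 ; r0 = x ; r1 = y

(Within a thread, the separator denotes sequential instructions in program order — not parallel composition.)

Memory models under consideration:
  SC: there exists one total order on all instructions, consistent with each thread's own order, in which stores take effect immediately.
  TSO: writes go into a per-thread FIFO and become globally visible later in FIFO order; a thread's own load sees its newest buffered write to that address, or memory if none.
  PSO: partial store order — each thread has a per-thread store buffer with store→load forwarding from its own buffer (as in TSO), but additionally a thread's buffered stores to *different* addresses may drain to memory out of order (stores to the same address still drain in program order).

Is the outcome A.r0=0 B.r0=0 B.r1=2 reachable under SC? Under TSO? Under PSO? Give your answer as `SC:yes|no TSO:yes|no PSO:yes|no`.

SC:yes TSO:yes PSO:yes

outcome vector order: (A.r0,B.r0,B.r1)
SC (7): 0/0/1 0/0/2 0/1/1 0/1/2 2/0/1 2/0/2 2/1/1
TSO (7): 0/0/1 0/0/2 0/1/1 0/1/2 2/0/1 2/0/2 2/1/1
PSO (8): 0/0/1 0/0/2 0/1/1 0/1/2 2/0/1 2/0/2 2/1/1 2/1/2
target 0/0/2 ∈ {SC,TSO,PSO}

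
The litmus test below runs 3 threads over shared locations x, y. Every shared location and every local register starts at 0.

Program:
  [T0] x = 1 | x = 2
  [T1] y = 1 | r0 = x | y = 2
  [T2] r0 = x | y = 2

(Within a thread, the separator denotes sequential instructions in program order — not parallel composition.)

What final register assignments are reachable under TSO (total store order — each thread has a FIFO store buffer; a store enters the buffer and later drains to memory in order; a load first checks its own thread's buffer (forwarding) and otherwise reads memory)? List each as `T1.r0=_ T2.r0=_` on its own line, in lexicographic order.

outcome vector order: (T1.r0,T2.r0)
|TSO outcomes| = 9

T1.r0=0 T2.r0=0
T1.r0=0 T2.r0=1
T1.r0=0 T2.r0=2
T1.r0=1 T2.r0=0
T1.r0=1 T2.r0=1
T1.r0=1 T2.r0=2
T1.r0=2 T2.r0=0
T1.r0=2 T2.r0=1
T1.r0=2 T2.r0=2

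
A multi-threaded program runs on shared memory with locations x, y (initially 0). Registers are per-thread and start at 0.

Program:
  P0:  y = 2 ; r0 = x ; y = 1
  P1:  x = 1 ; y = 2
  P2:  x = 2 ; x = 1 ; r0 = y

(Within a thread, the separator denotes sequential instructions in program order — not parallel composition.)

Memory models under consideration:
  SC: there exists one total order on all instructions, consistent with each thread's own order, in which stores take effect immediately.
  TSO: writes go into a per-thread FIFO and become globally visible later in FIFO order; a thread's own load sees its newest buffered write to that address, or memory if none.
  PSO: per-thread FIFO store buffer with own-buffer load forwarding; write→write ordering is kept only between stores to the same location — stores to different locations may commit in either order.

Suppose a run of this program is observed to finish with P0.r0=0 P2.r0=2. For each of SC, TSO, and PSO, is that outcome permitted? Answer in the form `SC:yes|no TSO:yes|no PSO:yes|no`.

outcome vector order: (P0.r0,P2.r0)
under SC → (0,1); (0,2); (1,0); (1,1); (1,2); (2,1); (2,2)
under TSO → (0,0); (0,1); (0,2); (1,0); (1,1); (1,2); (2,0); (2,1); (2,2)
under PSO → (0,0); (0,1); (0,2); (1,0); (1,1); (1,2); (2,0); (2,1); (2,2)
target (0,2) ∈ {SC,TSO,PSO}

SC:yes TSO:yes PSO:yes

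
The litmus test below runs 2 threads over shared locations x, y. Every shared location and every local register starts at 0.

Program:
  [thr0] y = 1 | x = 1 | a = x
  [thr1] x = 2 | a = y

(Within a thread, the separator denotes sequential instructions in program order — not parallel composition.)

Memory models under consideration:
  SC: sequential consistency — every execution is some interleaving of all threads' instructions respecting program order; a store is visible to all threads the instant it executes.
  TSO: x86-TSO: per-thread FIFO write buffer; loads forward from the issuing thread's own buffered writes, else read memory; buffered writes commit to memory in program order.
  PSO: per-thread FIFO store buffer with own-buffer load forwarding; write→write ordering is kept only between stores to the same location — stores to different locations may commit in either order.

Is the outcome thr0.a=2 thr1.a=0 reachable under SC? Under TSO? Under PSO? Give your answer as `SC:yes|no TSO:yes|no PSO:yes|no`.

outcome vector order: (thr0.a,thr1.a)
under SC → 1/0; 1/1; 2/1
under TSO → 1/0; 1/1; 2/0; 2/1
under PSO → 1/0; 1/1; 2/0; 2/1
target 2/0 ∈ {TSO,PSO}

SC:no TSO:yes PSO:yes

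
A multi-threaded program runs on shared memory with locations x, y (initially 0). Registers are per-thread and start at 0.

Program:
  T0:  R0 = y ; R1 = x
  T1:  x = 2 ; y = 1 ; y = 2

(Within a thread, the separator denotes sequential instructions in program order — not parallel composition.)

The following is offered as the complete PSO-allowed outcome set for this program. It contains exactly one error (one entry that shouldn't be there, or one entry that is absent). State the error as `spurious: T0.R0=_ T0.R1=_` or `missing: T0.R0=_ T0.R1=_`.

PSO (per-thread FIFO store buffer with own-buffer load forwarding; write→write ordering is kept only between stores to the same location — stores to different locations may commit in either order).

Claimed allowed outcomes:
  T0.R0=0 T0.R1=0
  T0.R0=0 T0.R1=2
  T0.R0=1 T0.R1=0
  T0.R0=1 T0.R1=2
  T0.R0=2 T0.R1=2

missing: T0.R0=2 T0.R1=0

outcome vector order: (T0.R0,T0.R1)
[PSO] allowed = {0/0 0/2 1/0 1/2 2/0 2/2}
PSO∖claimed = {2/0}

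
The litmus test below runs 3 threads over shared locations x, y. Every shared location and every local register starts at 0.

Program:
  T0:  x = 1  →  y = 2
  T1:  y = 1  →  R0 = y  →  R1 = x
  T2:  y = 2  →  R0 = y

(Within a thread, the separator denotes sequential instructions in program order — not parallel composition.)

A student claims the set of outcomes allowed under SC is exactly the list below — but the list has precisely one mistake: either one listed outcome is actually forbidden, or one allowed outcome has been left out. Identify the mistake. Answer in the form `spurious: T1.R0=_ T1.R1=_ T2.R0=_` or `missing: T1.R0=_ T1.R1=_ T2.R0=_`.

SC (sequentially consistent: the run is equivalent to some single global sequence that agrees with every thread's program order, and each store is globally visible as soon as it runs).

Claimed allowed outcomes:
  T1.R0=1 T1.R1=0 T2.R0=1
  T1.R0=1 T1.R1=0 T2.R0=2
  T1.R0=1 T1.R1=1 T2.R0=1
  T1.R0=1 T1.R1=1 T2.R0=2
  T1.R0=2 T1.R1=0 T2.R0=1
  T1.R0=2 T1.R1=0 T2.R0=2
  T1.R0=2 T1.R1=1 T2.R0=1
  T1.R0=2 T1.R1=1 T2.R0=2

spurious: T1.R0=2 T1.R1=0 T2.R0=1

outcome vector order: (T1.R0,T1.R1,T2.R0)
[SC] allowed = {<1 0 1>; <1 0 2>; <1 1 1>; <1 1 2>; <2 0 2>; <2 1 1>; <2 1 2>}
claimed∖SC = {<2 0 1>}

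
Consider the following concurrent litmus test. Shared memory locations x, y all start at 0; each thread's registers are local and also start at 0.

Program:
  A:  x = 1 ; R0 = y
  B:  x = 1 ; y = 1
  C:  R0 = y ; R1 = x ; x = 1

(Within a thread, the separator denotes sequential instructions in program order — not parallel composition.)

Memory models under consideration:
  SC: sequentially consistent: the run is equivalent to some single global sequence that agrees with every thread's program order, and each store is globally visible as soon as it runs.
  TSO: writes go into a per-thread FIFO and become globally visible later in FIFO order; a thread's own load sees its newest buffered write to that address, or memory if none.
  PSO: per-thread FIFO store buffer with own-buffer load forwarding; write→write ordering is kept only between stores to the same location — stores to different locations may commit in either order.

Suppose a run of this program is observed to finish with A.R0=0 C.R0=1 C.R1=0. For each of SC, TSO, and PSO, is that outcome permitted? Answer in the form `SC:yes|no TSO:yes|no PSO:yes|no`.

outcome vector order: (A.R0,C.R0,C.R1)
SC: 6 outcomes — {(0,0,0); (0,0,1); (0,1,1); (1,0,0); (1,0,1); (1,1,1)}
TSO: 6 outcomes — {(0,0,0); (0,0,1); (0,1,1); (1,0,0); (1,0,1); (1,1,1)}
PSO: 8 outcomes — {(0,0,0); (0,0,1); (0,1,0); (0,1,1); (1,0,0); (1,0,1); (1,1,0); (1,1,1)}
target (0,1,0) ∈ {PSO}

SC:no TSO:no PSO:yes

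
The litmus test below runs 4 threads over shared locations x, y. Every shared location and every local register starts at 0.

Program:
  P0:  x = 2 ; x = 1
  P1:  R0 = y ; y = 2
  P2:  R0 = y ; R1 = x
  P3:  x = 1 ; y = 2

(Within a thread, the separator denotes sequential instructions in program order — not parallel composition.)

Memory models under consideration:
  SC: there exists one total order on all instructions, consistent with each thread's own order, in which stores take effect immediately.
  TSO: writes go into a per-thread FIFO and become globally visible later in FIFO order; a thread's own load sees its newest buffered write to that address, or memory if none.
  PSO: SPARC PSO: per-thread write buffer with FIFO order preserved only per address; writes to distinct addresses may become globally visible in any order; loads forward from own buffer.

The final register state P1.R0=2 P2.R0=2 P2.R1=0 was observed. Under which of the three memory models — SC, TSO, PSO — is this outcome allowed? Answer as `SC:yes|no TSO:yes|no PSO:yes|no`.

SC:no TSO:no PSO:yes

outcome vector order: (P1.R0,P2.R0,P2.R1)
[SC] allowed = {(0,0,0), (0,0,1), (0,0,2), (0,2,0), (0,2,1), (0,2,2), (2,0,0), (2,0,1), (2,0,2), (2,2,1), (2,2,2)}
[TSO] allowed = {(0,0,0), (0,0,1), (0,0,2), (0,2,0), (0,2,1), (0,2,2), (2,0,0), (2,0,1), (2,0,2), (2,2,1), (2,2,2)}
[PSO] allowed = {(0,0,0), (0,0,1), (0,0,2), (0,2,0), (0,2,1), (0,2,2), (2,0,0), (2,0,1), (2,0,2), (2,2,0), (2,2,1), (2,2,2)}
target (2,2,0) ∈ {PSO}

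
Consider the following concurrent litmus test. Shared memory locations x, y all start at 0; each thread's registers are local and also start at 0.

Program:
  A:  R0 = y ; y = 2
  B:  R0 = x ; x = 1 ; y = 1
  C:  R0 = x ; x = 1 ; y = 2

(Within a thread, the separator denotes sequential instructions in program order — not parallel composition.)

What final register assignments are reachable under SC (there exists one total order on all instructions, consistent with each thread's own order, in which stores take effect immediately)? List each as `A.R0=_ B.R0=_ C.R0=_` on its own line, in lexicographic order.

outcome vector order: (A.R0,B.R0,C.R0)
|SC outcomes| = 9

A.R0=0 B.R0=0 C.R0=0
A.R0=0 B.R0=0 C.R0=1
A.R0=0 B.R0=1 C.R0=0
A.R0=1 B.R0=0 C.R0=0
A.R0=1 B.R0=0 C.R0=1
A.R0=1 B.R0=1 C.R0=0
A.R0=2 B.R0=0 C.R0=0
A.R0=2 B.R0=0 C.R0=1
A.R0=2 B.R0=1 C.R0=0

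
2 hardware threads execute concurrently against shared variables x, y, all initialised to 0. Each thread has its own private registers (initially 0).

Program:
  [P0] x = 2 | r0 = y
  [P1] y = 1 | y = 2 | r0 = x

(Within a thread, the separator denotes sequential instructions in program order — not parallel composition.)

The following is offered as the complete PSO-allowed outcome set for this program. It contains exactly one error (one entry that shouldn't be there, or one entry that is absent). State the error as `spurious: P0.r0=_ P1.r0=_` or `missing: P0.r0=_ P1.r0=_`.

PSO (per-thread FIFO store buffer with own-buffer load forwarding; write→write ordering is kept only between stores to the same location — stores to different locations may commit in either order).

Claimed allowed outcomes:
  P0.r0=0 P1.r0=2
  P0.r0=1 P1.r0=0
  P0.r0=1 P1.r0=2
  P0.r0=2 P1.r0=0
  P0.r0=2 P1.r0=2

missing: P0.r0=0 P1.r0=0

outcome vector order: (P0.r0,P1.r0)
PSO: 6 outcomes — {00, 02, 10, 12, 20, 22}
PSO∖claimed = {00}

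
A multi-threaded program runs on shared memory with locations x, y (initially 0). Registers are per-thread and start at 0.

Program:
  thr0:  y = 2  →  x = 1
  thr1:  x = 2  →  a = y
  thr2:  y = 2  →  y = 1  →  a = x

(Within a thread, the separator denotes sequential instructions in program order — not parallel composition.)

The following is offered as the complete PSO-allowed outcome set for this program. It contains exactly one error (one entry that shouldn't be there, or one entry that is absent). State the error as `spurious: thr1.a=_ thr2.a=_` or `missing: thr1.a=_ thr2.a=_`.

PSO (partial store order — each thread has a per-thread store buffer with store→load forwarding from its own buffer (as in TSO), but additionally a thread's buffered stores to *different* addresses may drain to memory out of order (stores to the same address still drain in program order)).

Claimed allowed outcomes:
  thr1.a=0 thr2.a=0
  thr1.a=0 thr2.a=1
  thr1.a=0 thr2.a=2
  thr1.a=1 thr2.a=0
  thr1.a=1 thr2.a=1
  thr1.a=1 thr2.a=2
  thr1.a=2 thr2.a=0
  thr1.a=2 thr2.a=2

missing: thr1.a=2 thr2.a=1

outcome vector order: (thr1.a,thr2.a)
under PSO → (0,0) (0,1) (0,2) (1,0) (1,1) (1,2) (2,0) (2,1) (2,2)
PSO∖claimed = {(2,1)}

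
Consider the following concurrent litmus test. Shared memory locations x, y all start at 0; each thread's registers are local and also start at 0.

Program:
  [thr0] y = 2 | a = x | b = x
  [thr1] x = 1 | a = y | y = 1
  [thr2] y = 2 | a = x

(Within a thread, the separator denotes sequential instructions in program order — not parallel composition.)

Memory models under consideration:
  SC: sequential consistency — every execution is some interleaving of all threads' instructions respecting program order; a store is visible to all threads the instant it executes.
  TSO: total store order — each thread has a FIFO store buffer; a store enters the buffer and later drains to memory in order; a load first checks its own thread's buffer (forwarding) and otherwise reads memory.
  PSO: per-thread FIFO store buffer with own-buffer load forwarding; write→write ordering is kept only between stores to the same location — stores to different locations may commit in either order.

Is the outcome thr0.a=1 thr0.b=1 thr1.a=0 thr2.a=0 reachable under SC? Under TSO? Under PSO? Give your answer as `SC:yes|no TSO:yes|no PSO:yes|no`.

SC:no TSO:yes PSO:yes

outcome vector order: (thr0.a,thr0.b,thr1.a,thr2.a)
under SC → (0,0,2,0), (0,0,2,1), (0,1,2,0), (0,1,2,1), (1,1,0,1), (1,1,2,0), (1,1,2,1)
under TSO → (0,0,0,0), (0,0,0,1), (0,0,2,0), (0,0,2,1), (0,1,0,0), (0,1,0,1), (0,1,2,0), (0,1,2,1), (1,1,0,0), (1,1,0,1), (1,1,2,0), (1,1,2,1)
under PSO → (0,0,0,0), (0,0,0,1), (0,0,2,0), (0,0,2,1), (0,1,0,0), (0,1,0,1), (0,1,2,0), (0,1,2,1), (1,1,0,0), (1,1,0,1), (1,1,2,0), (1,1,2,1)
target (1,1,0,0) ∈ {TSO,PSO}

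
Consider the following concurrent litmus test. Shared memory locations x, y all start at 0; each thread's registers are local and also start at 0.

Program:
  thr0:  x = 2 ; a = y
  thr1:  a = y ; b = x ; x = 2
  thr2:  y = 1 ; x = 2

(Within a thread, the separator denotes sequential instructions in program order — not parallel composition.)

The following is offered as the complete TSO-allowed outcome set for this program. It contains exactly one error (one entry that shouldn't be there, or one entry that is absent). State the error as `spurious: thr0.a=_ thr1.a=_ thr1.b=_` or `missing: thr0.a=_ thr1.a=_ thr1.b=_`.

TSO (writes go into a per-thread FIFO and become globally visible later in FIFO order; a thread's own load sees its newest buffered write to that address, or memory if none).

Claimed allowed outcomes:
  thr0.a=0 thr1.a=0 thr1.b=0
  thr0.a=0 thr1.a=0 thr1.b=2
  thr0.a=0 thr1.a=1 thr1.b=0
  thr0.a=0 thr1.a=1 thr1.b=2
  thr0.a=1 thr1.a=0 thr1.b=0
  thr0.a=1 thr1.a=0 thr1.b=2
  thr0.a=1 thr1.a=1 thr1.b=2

outcome vector order: (thr0.a,thr1.a,thr1.b)
under TSO → (0,0,0); (0,0,2); (0,1,0); (0,1,2); (1,0,0); (1,0,2); (1,1,0); (1,1,2)
TSO∖claimed = {(1,1,0)}

missing: thr0.a=1 thr1.a=1 thr1.b=0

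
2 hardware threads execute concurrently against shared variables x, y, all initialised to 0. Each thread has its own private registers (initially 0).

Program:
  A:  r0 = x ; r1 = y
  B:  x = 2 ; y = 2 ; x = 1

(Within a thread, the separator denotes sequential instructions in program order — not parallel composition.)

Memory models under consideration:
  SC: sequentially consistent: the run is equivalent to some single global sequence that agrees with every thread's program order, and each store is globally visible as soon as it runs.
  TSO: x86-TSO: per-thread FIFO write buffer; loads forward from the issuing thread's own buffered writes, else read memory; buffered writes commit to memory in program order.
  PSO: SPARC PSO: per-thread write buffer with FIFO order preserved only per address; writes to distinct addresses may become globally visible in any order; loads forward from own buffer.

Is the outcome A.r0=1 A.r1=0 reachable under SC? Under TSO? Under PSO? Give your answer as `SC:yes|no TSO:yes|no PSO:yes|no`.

outcome vector order: (A.r0,A.r1)
under SC → <0 0>, <0 2>, <1 2>, <2 0>, <2 2>
under TSO → <0 0>, <0 2>, <1 2>, <2 0>, <2 2>
under PSO → <0 0>, <0 2>, <1 0>, <1 2>, <2 0>, <2 2>
target <1 0> ∈ {PSO}

SC:no TSO:no PSO:yes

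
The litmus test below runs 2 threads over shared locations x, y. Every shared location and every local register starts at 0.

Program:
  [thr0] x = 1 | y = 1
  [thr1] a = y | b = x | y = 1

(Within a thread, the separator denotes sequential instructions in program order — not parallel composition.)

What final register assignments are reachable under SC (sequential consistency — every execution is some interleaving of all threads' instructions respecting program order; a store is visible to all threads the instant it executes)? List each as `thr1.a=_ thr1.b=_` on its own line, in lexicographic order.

thr1.a=0 thr1.b=0
thr1.a=0 thr1.b=1
thr1.a=1 thr1.b=1

outcome vector order: (thr1.a,thr1.b)
|SC outcomes| = 3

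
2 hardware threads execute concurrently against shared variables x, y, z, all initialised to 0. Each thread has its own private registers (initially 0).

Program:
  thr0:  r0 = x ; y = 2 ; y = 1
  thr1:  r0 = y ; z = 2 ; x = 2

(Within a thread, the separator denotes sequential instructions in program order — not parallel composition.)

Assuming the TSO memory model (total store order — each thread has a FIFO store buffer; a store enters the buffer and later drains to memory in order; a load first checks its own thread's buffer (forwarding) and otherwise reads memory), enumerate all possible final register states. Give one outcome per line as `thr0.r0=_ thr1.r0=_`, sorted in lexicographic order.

outcome vector order: (thr0.r0,thr1.r0)
|TSO outcomes| = 4

thr0.r0=0 thr1.r0=0
thr0.r0=0 thr1.r0=1
thr0.r0=0 thr1.r0=2
thr0.r0=2 thr1.r0=0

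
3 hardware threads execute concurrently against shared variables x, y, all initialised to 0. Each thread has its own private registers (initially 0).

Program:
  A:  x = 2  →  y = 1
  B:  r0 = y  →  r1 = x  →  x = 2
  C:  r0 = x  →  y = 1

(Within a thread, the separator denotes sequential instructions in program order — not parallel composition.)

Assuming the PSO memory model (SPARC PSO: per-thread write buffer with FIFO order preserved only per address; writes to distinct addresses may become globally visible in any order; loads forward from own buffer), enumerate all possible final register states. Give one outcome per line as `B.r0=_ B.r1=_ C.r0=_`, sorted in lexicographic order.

outcome vector order: (B.r0,B.r1,C.r0)
|PSO outcomes| = 8

B.r0=0 B.r1=0 C.r0=0
B.r0=0 B.r1=0 C.r0=2
B.r0=0 B.r1=2 C.r0=0
B.r0=0 B.r1=2 C.r0=2
B.r0=1 B.r1=0 C.r0=0
B.r0=1 B.r1=0 C.r0=2
B.r0=1 B.r1=2 C.r0=0
B.r0=1 B.r1=2 C.r0=2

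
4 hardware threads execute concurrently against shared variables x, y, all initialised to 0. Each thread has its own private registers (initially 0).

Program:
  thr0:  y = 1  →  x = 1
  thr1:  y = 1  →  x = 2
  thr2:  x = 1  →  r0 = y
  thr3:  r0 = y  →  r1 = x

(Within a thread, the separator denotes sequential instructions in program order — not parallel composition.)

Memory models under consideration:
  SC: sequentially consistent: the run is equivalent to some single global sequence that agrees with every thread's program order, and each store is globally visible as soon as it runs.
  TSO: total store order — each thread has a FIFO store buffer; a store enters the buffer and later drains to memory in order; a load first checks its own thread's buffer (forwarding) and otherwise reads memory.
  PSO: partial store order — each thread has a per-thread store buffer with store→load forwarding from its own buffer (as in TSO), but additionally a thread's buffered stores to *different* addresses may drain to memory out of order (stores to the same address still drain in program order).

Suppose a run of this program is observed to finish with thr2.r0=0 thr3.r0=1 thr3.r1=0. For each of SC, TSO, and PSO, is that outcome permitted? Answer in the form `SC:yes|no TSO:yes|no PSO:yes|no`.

outcome vector order: (thr2.r0,thr3.r0,thr3.r1)
SC (11): 000, 001, 002, 011, 012, 100, 101, 102, 110, 111, 112
TSO (12): 000, 001, 002, 010, 011, 012, 100, 101, 102, 110, 111, 112
PSO (12): 000, 001, 002, 010, 011, 012, 100, 101, 102, 110, 111, 112
target 010 ∈ {TSO,PSO}

SC:no TSO:yes PSO:yes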